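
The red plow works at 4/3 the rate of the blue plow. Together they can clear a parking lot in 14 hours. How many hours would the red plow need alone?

Let the blue plow's rate be r; then the red plow's rate is (4/3)r, so together (4/3 + 1)r = (7/3)r = 1/14.
Thus r = 3/98 per hour.
The blue plow alone: 98/3 hours; the red plow alone: 49/2 hours.

49/2 hours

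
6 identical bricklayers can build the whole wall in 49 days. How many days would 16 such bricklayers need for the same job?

147/8 days

Total work is 6·49 = 294 bricklayer-days.
With 16 bricklayers: 294/16 = 147/8 days.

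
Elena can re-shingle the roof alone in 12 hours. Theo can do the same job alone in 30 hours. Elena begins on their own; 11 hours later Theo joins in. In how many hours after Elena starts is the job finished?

In the first 11 hours Elena alone does 11/12 of the job, leaving 1/12.
Once everyone is working, combined rate: 1/12 + 1/30 = (5 + 2)/60 = 7/60 per hour.
Remaining 1/12 at 7/60 per hour takes 5/7 hours.
Total from the start = 11 + 5/7 = 82/7 hours.

82/7 hours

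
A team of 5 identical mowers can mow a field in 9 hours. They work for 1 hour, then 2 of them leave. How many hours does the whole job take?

43/3 hours

One mower does 1/45 of the job per hour.
After 1 hour with 5 mowers, 1/9 is done (8/9 left).
With 3 mowers the rate is 3/45 = 1/15, so the rest takes 8/9 ÷ 1/15 = 40/3 hours.
Total = 1 + 40/3 = 43/3 hours.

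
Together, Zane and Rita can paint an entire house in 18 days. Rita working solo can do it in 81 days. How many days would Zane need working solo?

162/7 days

Combined rate is 1/18 per day.
Known contribution: 1/81 per day.
So Zane's rate is 1/18 − 1/81 = 7/162, meaning 162/7 days alone.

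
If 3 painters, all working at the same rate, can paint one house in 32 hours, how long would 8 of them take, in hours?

Total work is 3·32 = 96 painter-hours.
With 8 painters: 96/8 = 12 hours.

12 hours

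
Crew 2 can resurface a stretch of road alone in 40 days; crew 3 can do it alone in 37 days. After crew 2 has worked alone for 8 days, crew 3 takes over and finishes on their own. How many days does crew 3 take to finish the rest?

148/5 days

In 8 days crew 2 does 8/40 = 1/5 of the job, leaving 4/5.
Crew 3 works at 1/37 per day, so finishing takes 4/5 ÷ 1/37 = 148/5 days.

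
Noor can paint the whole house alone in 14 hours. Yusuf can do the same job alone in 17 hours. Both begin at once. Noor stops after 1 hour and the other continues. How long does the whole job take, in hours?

221/14 hours

In the first 1 hour the combined rate is 31/238, so 31/238 of the job is done, leaving 207/238.
After Noor leaves the rate is 1/17 per hour; the remaining 207/238 takes 207/14 hours.
Total = 1 + 207/14 = 221/14 hours.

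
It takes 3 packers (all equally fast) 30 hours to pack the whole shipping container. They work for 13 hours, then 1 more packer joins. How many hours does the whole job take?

One packer does 1/90 of the job per hour.
After 13 hours with 3 packers, 13/30 is done (17/30 left).
With 4 packers the rate is 4/90 = 2/45, so the rest takes 17/30 ÷ 2/45 = 51/4 hours.
Total = 13 + 51/4 = 103/4 hours.

103/4 hours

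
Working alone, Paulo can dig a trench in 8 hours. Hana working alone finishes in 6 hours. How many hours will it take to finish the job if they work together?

24/7 hours

Combined rate: 1/8 + 1/6 = (3 + 4)/24 = 7/24 per hour.
Time = 1 ÷ (7/24) = 24/7 hours.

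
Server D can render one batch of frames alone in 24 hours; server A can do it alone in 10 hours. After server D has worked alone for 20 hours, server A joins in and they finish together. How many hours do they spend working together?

20/17 hours

In 20 hours server D does 20/24 = 5/6 of the job, leaving 1/6.
Server D and server A together work at 17/120 per hour, so finishing takes 1/6 ÷ 17/120 = 20/17 hours.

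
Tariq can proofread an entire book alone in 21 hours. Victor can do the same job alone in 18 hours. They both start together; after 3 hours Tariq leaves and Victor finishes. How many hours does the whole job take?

108/7 hours

In the first 3 hours the combined rate is 13/126, so 13/42 of the job is done, leaving 29/42.
After Tariq leaves the rate is 1/18 per hour; the remaining 29/42 takes 87/7 hours.
Total = 3 + 87/7 = 108/7 hours.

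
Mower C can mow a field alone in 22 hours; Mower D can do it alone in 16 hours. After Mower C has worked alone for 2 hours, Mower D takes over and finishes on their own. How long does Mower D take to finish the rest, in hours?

160/11 hours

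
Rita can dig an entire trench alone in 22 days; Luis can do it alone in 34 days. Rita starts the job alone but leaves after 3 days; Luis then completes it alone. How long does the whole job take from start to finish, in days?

356/11 days

In 3 days Rita does 3/22 of the job, leaving 19/22.
Luis works at 1/34 per day, so finishing takes 19/22 ÷ 1/34 = 323/11 days.
Total time = 3 + 323/11 = 356/11 days.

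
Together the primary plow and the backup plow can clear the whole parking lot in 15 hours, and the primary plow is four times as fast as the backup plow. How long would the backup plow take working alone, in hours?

Let the backup plow's rate be r; then the primary plow's rate is 4r, so together (4 + 1)r = 5r = 1/15.
Thus r = 1/75 per hour.
The backup plow alone: 75 hours; the primary plow alone: 75/4 hours.

75 hours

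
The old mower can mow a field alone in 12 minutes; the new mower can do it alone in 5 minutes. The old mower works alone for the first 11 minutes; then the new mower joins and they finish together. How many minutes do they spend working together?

5/17 minutes

In 11 minutes the old mower does 11/12 of the job, leaving 1/12.
The old mower and the new mower together work at 17/60 per minute, so finishing takes 1/12 ÷ 17/60 = 5/17 minutes.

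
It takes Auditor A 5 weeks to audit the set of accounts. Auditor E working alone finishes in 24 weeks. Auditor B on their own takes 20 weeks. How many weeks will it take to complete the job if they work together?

24/7 weeks

Combined rate: 1/5 + 1/24 + 1/20 = (24 + 5 + 6)/120 = 35/120 = 7/24 per week.
Time = 1 ÷ (7/24) = 24/7 weeks.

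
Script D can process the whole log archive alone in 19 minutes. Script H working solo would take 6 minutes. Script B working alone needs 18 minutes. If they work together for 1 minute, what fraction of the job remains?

Combined rate: 1/19 + 1/6 + 1/18 = (18 + 57 + 19)/342 = 94/342 = 47/171 per minute.
In 1 minute they complete 1·47/171 = 47/171 of the job.
So 124/171 remains.

124/171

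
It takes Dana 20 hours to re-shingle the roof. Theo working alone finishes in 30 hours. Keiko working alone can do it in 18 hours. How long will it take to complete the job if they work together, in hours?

Combined rate: 1/20 + 1/30 + 1/18 = (9 + 6 + 10)/180 = 25/180 = 5/36 per hour.
Time = 1 ÷ (5/36) = 36/5 hours.

36/5 hours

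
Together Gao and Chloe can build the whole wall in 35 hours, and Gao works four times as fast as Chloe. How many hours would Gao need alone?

175/4 hours

Let Chloe's rate be r; then Gao's rate is 4r, so together (4 + 1)r = 5r = 1/35.
Thus r = 1/175 per hour.
Chloe alone: 175 hours; Gao alone: 175/4 hours.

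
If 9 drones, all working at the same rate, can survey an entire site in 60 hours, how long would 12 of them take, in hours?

Total work is 9·60 = 540 drone-hours.
With 12 drones: 540/12 = 45 hours.

45 hours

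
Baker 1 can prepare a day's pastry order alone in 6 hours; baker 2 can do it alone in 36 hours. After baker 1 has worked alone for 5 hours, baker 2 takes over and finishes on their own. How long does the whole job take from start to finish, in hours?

11 hours

In 5 hours baker 1 does 5/6 of the job, leaving 1/6.
Baker 2 works at 1/36 per hour, so finishing takes 1/6 ÷ 1/36 = 6 hours.
Total time = 5 + 6 = 11 hours.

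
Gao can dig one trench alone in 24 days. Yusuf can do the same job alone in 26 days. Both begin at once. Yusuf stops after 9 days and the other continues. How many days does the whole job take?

In the first 9 days the combined rate is 25/312, so 75/104 of the job is done, leaving 29/104.
After Yusuf leaves the rate is 1/24 per day; the remaining 29/104 takes 87/13 days.
Total = 9 + 87/13 = 204/13 days.

204/13 days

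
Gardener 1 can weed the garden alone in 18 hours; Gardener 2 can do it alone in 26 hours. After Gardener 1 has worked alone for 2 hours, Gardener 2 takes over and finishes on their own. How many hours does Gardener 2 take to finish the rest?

208/9 hours

In 2 hours Gardener 1 does 2/18 = 1/9 of the job, leaving 8/9.
Gardener 2 works at 1/26 per hour, so finishing takes 8/9 ÷ 1/26 = 208/9 hours.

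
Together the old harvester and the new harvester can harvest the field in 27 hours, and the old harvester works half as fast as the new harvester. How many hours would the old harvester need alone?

Let the new harvester's rate be r; then the old harvester's rate is (1/2)r, so together (1/2 + 1)r = (3/2)r = 1/27.
Thus r = 2/81 per hour.
The new harvester alone: 81/2 hours; the old harvester alone: 81 hours.

81 hours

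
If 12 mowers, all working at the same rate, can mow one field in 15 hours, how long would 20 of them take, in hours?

Total work is 12·15 = 180 mower-hours.
With 20 mowers: 180/20 = 9 hours.

9 hours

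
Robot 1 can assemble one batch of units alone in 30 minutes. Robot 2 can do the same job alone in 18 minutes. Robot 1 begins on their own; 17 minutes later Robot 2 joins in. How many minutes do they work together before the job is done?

39/8 minutes

In the first 17 minutes Robot 1 alone does 17/30 of the job, leaving 13/30.
Once everyone is working, combined rate: 1/30 + 1/18 = (3 + 5)/90 = 8/90 = 4/45 per minute.
Remaining 13/30 at 4/45 per minute takes 39/8 minutes.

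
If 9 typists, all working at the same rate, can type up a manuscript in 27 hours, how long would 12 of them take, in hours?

Total work is 9·27 = 243 typist-hours.
With 12 typists: 243/12 = 81/4 hours.

81/4 hours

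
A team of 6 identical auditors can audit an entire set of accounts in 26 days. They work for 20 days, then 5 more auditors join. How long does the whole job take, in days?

One auditor does 1/156 of the job per day.
After 20 days with 6 auditors, 10/13 is done (3/13 left).
With 11 auditors the rate is 11/156, so the rest takes 3/13 ÷ 11/156 = 36/11 days.
Total = 20 + 36/11 = 256/11 days.

256/11 days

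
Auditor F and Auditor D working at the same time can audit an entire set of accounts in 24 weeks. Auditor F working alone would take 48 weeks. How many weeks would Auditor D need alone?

48 weeks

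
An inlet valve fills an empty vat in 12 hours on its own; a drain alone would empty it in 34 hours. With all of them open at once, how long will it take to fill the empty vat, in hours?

Net rate = 1/12 − 1/34 = (17 − 6)/204 = 11/204 per hour.
Filling time = 1 ÷ (11/204) = 204/11 hours.

204/11 hours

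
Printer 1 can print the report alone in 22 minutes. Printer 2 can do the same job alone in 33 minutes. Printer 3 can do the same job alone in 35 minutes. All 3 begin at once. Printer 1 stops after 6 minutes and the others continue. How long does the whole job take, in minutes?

In the first 6 minutes the combined rate is 241/2310, so 241/385 of the job is done, leaving 144/385.
After printer 1 leaves the rate is 68/1155 per minute; the remaining 144/385 takes 108/17 minutes.
Total = 6 + 108/17 = 210/17 minutes.

210/17 minutes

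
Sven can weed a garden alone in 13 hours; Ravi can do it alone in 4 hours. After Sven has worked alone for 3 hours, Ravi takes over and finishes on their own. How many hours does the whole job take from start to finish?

79/13 hours

In 3 hours Sven does 3/13 of the job, leaving 10/13.
Ravi works at 1/4 per hour, so finishing takes 10/13 ÷ 1/4 = 40/13 hours.
Total time = 3 + 40/13 = 79/13 hours.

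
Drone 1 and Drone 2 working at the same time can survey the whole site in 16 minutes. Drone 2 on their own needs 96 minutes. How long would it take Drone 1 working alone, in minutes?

96/5 minutes

Combined rate is 1/16 per minute.
Known contribution: 1/96 per minute.
So Drone 1's rate is 1/16 − 1/96 = 5/96, meaning 96/5 minutes alone.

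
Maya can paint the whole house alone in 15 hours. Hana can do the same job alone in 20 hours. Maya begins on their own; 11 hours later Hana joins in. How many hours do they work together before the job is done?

16/7 hours

In the first 11 hours Maya alone does 11/15 of the job, leaving 4/15.
Once everyone is working, combined rate: 1/15 + 1/20 = (4 + 3)/60 = 7/60 per hour.
Remaining 4/15 at 7/60 per hour takes 16/7 hours.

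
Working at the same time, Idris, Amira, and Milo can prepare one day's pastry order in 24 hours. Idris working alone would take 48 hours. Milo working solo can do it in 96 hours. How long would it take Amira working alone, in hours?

Combined rate is 1/24 per hour.
Known contribution: 1/48 + 1/96 = (2 + 1)/96 = 3/96 = 1/32 per hour.
So Amira's rate is 1/24 − 1/32 = 1/96, meaning 96 hours alone.

96 hours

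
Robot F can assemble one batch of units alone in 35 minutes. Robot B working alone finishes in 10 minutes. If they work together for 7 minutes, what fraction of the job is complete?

9/10

Combined rate: 1/35 + 1/10 = (2 + 7)/70 = 9/70 per minute.
In 7 minutes they complete 7·9/70 = 9/10 of the job.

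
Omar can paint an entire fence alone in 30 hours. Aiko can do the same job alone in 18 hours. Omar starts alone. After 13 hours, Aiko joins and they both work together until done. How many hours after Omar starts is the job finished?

155/8 hours

In the first 13 hours Omar alone does 13/30 of the job, leaving 17/30.
Once everyone is working, combined rate: 1/30 + 1/18 = (3 + 5)/90 = 8/90 = 4/45 per hour.
Remaining 17/30 at 4/45 per hour takes 51/8 hours.
Total from the start = 13 + 51/8 = 155/8 hours.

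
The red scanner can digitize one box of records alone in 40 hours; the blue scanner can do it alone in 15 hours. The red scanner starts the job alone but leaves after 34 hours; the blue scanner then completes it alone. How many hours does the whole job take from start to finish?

145/4 hours

In 34 hours the red scanner does 34/40 = 17/20 of the job, leaving 3/20.
The blue scanner works at 1/15 per hour, so finishing takes 3/20 ÷ 1/15 = 9/4 hours.
Total time = 34 + 9/4 = 145/4 hours.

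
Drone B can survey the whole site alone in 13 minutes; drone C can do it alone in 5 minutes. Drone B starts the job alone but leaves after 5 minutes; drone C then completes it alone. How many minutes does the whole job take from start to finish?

105/13 minutes

In 5 minutes drone B does 5/13 of the job, leaving 8/13.
Drone C works at 1/5 per minute, so finishing takes 8/13 ÷ 1/5 = 40/13 minutes.
Total time = 5 + 40/13 = 105/13 minutes.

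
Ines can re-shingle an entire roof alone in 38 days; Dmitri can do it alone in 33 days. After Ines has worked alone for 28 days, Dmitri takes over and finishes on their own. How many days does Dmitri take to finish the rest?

165/19 days

In 28 days Ines does 28/38 = 14/19 of the job, leaving 5/19.
Dmitri works at 1/33 per day, so finishing takes 5/19 ÷ 1/33 = 165/19 days.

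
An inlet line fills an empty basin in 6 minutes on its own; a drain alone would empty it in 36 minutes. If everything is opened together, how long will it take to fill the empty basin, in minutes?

Net rate = 1/6 − 1/36 = (6 − 1)/36 = 5/36 per minute.
Filling time = 1 ÷ (5/36) = 36/5 minutes.

36/5 minutes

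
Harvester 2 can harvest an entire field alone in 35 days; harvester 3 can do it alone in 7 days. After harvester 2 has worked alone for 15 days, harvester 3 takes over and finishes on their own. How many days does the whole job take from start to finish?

In 15 days harvester 2 does 15/35 = 3/7 of the job, leaving 4/7.
Harvester 3 works at 1/7 per day, so finishing takes 4/7 ÷ 1/7 = 4 days.
Total time = 15 + 4 = 19 days.

19 days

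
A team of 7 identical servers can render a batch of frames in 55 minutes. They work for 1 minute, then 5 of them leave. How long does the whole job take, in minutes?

One server does 1/385 of the job per minute.
After 1 minute with 7 servers, 1/55 is done (54/55 left).
With 2 servers the rate is 2/385, so the rest takes 54/55 ÷ 2/385 = 189 minutes.
Total = 1 + 189 = 190 minutes.

190 minutes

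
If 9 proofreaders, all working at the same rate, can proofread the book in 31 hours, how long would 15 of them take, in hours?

93/5 hours

Total work is 9·31 = 279 proofreader-hours.
With 15 proofreaders: 279/15 = 93/5 hours.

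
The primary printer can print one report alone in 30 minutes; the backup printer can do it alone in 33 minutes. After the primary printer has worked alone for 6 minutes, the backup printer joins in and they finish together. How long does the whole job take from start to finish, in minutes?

130/7 minutes

In 6 minutes the primary printer does 6/30 = 1/5 of the job, leaving 4/5.
The primary printer and the backup printer together work at 7/110 per minute, so finishing takes 4/5 ÷ 7/110 = 88/7 minutes.
Total time = 6 + 88/7 = 130/7 minutes.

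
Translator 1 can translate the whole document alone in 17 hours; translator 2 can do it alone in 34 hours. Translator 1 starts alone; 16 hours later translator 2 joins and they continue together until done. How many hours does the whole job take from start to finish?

50/3 hours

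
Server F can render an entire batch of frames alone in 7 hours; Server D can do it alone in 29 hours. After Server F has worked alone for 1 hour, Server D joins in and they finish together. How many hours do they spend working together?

29/6 hours

In 1 hour Server F does 1/7 of the job, leaving 6/7.
Server F and Server D together work at 36/203 per hour, so finishing takes 6/7 ÷ 36/203 = 29/6 hours.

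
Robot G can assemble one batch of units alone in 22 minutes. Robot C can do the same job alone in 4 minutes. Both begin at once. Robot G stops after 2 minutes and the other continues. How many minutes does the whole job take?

In the first 2 minutes the combined rate is 13/44, so 13/22 of the job is done, leaving 9/22.
After Robot G leaves the rate is 1/4 per minute; the remaining 9/22 takes 18/11 minutes.
Total = 2 + 18/11 = 40/11 minutes.

40/11 minutes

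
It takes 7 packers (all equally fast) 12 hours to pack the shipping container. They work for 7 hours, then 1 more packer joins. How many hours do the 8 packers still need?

One packer does 1/84 of the job per hour.
After 7 hours with 7 packers, 7/12 is done (5/12 left).
With 8 packers the rate is 8/84 = 2/21, so the rest takes 5/12 ÷ 2/21 = 35/8 hours.

35/8 hours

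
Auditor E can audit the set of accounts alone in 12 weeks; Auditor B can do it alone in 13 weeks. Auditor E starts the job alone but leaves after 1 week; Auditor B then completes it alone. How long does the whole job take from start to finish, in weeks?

155/12 weeks

In 1 week Auditor E does 1/12 of the job, leaving 11/12.
Auditor B works at 1/13 per week, so finishing takes 11/12 ÷ 1/13 = 143/12 weeks.
Total time = 1 + 143/12 = 155/12 weeks.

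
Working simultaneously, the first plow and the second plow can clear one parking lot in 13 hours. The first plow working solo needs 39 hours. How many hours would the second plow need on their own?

Combined rate is 1/13 per hour.
Known contribution: 1/39 per hour.
So the second plow's rate is 1/13 − 1/39 = 2/39, meaning 39/2 hours alone.

39/2 hours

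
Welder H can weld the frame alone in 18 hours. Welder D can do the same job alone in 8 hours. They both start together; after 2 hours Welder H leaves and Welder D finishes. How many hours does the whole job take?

In the first 2 hours the combined rate is 13/72, so 13/36 of the job is done, leaving 23/36.
After Welder H leaves the rate is 1/8 per hour; the remaining 23/36 takes 46/9 hours.
Total = 2 + 46/9 = 64/9 hours.

64/9 hours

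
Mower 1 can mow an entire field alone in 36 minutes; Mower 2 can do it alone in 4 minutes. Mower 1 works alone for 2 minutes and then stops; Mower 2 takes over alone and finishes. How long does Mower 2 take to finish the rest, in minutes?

In 2 minutes Mower 1 does 2/36 = 1/18 of the job, leaving 17/18.
Mower 2 works at 1/4 per minute, so finishing takes 17/18 ÷ 1/4 = 34/9 minutes.

34/9 minutes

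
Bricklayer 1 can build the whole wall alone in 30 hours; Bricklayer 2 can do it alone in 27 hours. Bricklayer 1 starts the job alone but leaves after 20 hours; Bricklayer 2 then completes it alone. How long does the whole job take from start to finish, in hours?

In 20 hours Bricklayer 1 does 20/30 = 2/3 of the job, leaving 1/3.
Bricklayer 2 works at 1/27 per hour, so finishing takes 1/3 ÷ 1/27 = 9 hours.
Total time = 20 + 9 = 29 hours.

29 hours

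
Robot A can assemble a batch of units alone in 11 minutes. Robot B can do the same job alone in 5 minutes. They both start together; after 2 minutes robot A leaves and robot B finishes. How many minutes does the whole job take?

45/11 minutes

In the first 2 minutes the combined rate is 16/55, so 32/55 of the job is done, leaving 23/55.
After robot A leaves the rate is 1/5 per minute; the remaining 23/55 takes 23/11 minutes.
Total = 2 + 23/11 = 45/11 minutes.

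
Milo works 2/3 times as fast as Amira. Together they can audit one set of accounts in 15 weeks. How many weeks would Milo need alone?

75/2 weeks

Let Amira's rate be r; then Milo's rate is (2/3)r, so together (2/3 + 1)r = (5/3)r = 1/15.
Thus r = 1/25 per week.
Amira alone: 25 weeks; Milo alone: 75/2 weeks.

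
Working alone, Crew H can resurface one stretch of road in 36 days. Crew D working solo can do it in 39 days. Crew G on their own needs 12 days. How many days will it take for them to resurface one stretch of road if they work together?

117/16 days

Combined rate: 1/36 + 1/39 + 1/12 = (13 + 12 + 39)/468 = 64/468 = 16/117 per day.
Time = 1 ÷ (16/117) = 117/16 days.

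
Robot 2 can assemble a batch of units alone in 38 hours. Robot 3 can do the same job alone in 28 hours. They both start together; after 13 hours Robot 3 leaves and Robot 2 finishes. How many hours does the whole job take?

In the first 13 hours the combined rate is 33/532, so 429/532 of the job is done, leaving 103/532.
After Robot 3 leaves the rate is 1/38 per hour; the remaining 103/532 takes 103/14 hours.
Total = 13 + 103/14 = 285/14 hours.

285/14 hours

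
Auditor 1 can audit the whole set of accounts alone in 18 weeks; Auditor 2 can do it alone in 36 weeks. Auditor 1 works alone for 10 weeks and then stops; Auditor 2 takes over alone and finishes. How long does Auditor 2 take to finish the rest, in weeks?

In 10 weeks Auditor 1 does 10/18 = 5/9 of the job, leaving 4/9.
Auditor 2 works at 1/36 per week, so finishing takes 4/9 ÷ 1/36 = 16 weeks.

16 weeks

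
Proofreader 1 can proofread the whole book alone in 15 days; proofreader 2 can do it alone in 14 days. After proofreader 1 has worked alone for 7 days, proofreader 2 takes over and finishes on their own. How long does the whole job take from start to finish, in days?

217/15 days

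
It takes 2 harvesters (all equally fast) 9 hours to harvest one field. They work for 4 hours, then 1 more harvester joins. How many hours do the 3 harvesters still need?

One harvester does 1/18 of the job per hour.
After 4 hours with 2 harvesters, 4/9 is done (5/9 left).
With 3 harvesters the rate is 3/18 = 1/6, so the rest takes 5/9 ÷ 1/6 = 10/3 hours.

10/3 hours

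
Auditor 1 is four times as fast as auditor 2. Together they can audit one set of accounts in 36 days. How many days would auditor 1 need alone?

45 days

Let auditor 2's rate be r; then auditor 1's rate is 4r, so together (4 + 1)r = 5r = 1/36.
Thus r = 1/180 per day.
Auditor 2 alone: 180 days; auditor 1 alone: 45 days.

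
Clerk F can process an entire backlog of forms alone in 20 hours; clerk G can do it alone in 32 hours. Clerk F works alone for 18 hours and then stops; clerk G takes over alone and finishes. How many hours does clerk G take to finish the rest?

In 18 hours clerk F does 18/20 = 9/10 of the job, leaving 1/10.
Clerk G works at 1/32 per hour, so finishing takes 1/10 ÷ 1/32 = 16/5 hours.

16/5 hours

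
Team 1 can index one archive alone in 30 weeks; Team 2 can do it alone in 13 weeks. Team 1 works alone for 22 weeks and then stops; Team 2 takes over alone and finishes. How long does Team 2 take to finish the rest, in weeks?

52/15 weeks

In 22 weeks Team 1 does 22/30 = 11/15 of the job, leaving 4/15.
Team 2 works at 1/13 per week, so finishing takes 4/15 ÷ 1/13 = 52/15 weeks.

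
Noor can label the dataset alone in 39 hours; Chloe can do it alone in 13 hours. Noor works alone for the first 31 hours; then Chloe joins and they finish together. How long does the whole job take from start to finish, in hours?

In 31 hours Noor does 31/39 of the job, leaving 8/39.
Noor and Chloe together work at 4/39 per hour, so finishing takes 8/39 ÷ 4/39 = 2 hours.
Total time = 31 + 2 = 33 hours.

33 hours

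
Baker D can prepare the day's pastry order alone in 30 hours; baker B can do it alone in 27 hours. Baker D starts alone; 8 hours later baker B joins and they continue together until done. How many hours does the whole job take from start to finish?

In 8 hours baker D does 8/30 = 4/15 of the job, leaving 11/15.
Baker D and baker B together work at 19/270 per hour, so finishing takes 11/15 ÷ 19/270 = 198/19 hours.
Total time = 8 + 198/19 = 350/19 hours.

350/19 hours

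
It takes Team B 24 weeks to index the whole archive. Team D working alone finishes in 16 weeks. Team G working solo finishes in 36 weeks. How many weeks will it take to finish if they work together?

Combined rate: 1/24 + 1/16 + 1/36 = (6 + 9 + 4)/144 = 19/144 per week.
Time = 1 ÷ (19/144) = 144/19 weeks.

144/19 weeks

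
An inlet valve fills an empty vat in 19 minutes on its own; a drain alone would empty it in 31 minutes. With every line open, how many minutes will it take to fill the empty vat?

589/12 minutes

Net rate = 1/19 − 1/31 = (31 − 19)/589 = 12/589 per minute.
Filling time = 1 ÷ (12/589) = 589/12 minutes.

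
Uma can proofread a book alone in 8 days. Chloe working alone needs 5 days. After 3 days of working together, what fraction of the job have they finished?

39/40

Combined rate: 1/8 + 1/5 = (5 + 8)/40 = 13/40 per day.
In 3 days they complete 3·13/40 = 39/40 of the job.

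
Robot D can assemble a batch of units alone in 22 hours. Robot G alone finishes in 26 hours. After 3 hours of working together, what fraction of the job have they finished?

36/143

Combined rate: 1/22 + 1/26 = (13 + 11)/286 = 24/286 = 12/143 per hour.
In 3 hours they complete 3·12/143 = 36/143 of the job.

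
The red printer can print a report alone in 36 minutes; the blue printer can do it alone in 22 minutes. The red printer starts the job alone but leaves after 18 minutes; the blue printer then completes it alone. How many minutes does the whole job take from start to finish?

29 minutes

In 18 minutes the red printer does 18/36 = 1/2 of the job, leaving 1/2.
The blue printer works at 1/22 per minute, so finishing takes 1/2 ÷ 1/22 = 11 minutes.
Total time = 18 + 11 = 29 minutes.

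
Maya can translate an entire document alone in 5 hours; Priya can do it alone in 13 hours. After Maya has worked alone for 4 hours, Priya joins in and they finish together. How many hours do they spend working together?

13/18 hours

In 4 hours Maya does 4/5 of the job, leaving 1/5.
Maya and Priya together work at 18/65 per hour, so finishing takes 1/5 ÷ 18/65 = 13/18 hours.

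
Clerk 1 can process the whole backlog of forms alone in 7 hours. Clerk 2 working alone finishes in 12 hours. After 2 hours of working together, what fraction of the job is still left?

Combined rate: 1/7 + 1/12 = (12 + 7)/84 = 19/84 per hour.
In 2 hours they complete 2·19/84 = 19/42 of the job.
So 23/42 remains.

23/42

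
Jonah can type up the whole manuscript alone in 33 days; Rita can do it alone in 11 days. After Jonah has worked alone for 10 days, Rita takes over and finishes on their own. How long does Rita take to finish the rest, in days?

23/3 days

In 10 days Jonah does 10/33 of the job, leaving 23/33.
Rita works at 1/11 per day, so finishing takes 23/33 ÷ 1/11 = 23/3 days.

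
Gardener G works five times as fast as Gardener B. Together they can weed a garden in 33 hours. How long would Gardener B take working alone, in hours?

Let Gardener B's rate be r; then Gardener G's rate is 5r, so together (5 + 1)r = 6r = 1/33.
Thus r = 1/198 per hour.
Gardener B alone: 198 hours; Gardener G alone: 198/5 hours.

198 hours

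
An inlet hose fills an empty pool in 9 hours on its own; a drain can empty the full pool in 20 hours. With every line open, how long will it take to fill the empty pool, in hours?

180/11 hours

Net rate = 1/9 − 1/20 = (20 − 9)/180 = 11/180 per hour.
Filling time = 1 ÷ (11/180) = 180/11 hours.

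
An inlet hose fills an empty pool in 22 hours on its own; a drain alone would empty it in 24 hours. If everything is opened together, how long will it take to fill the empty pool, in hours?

264 hours

Net rate = 1/22 − 1/24 = (12 − 11)/264 = 1/264 per hour.
Filling time = 1 ÷ (1/264) = 264 hours.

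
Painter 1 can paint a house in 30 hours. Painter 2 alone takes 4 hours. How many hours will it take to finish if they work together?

Combined rate: 1/30 + 1/4 = (2 + 15)/60 = 17/60 per hour.
Time = 1 ÷ (17/60) = 60/17 hours.

60/17 hours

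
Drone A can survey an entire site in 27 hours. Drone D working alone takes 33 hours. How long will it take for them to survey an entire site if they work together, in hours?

With two workers the combined time is the product over the sum: 27·33/(27+33) = 891/60 = 297/20 hours.

297/20 hours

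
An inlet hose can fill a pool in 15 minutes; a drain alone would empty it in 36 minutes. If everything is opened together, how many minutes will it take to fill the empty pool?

Net rate = 1/15 − 1/36 = (12 − 5)/180 = 7/180 per minute.
Filling time = 1 ÷ (7/180) = 180/7 minutes.

180/7 minutes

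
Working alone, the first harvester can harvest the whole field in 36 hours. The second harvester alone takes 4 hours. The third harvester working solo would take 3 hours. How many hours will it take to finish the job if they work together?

Combined rate: 1/36 + 1/4 + 1/3 = (1 + 9 + 12)/36 = 22/36 = 11/18 per hour.
Time = 1 ÷ (11/18) = 18/11 hours.

18/11 hours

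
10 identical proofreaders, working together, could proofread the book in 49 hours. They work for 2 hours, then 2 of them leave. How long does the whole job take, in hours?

243/4 hours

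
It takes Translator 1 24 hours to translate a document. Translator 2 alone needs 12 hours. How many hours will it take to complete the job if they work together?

With two workers the combined time is the product over the sum: 24·12/(24+12) = 288/36 = 8 hours.

8 hours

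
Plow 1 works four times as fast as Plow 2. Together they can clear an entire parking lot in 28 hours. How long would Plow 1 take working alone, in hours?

Let Plow 2's rate be r; then Plow 1's rate is 4r, so together (4 + 1)r = 5r = 1/28.
Thus r = 1/140 per hour.
Plow 2 alone: 140 hours; Plow 1 alone: 35 hours.

35 hours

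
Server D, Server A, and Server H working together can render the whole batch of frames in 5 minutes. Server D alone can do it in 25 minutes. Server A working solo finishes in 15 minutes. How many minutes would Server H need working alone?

75/7 minutes

Combined rate is 1/5 per minute.
Known contribution: 1/25 + 1/15 = (3 + 5)/75 = 8/75 per minute.
So Server H's rate is 1/5 − 8/75 = 7/75, meaning 75/7 minutes alone.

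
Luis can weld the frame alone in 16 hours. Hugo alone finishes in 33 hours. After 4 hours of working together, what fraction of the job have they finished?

49/132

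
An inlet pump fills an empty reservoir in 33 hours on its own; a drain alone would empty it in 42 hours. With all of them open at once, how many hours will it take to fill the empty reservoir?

154 hours

Net rate = 1/33 − 1/42 = (14 − 11)/462 = 3/462 = 1/154 per hour.
Filling time = 1 ÷ (1/154) = 154 hours.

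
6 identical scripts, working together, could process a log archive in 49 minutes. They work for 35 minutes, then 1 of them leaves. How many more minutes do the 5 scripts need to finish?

84/5 minutes

One script does 1/294 of the job per minute.
After 35 minutes with 6 scripts, 5/7 is done (2/7 left).
With 5 scripts the rate is 5/294, so the rest takes 2/7 ÷ 5/294 = 84/5 minutes.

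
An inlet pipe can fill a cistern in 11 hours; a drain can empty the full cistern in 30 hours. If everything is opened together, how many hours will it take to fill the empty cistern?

Net rate = 1/11 − 1/30 = (30 − 11)/330 = 19/330 per hour.
Filling time = 1 ÷ (19/330) = 330/19 hours.

330/19 hours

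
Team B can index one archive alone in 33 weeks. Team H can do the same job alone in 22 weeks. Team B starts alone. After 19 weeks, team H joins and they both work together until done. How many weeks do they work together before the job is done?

28/5 weeks

In the first 19 weeks team B alone does 19/33 of the job, leaving 14/33.
Once everyone is working, combined rate: 1/33 + 1/22 = (2 + 3)/66 = 5/66 per week.
Remaining 14/33 at 5/66 per week takes 28/5 weeks.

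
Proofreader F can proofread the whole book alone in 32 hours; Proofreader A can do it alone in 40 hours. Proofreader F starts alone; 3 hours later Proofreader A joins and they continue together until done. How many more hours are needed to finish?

In 3 hours Proofreader F does 3/32 of the job, leaving 29/32.
Proofreader F and Proofreader A together work at 9/160 per hour, so finishing takes 29/32 ÷ 9/160 = 145/9 hours.

145/9 hours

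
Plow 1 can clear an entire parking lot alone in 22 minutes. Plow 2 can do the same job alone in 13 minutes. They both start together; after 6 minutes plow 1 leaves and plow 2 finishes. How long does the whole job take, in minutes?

In the first 6 minutes the combined rate is 35/286, so 105/143 of the job is done, leaving 38/143.
After plow 1 leaves the rate is 1/13 per minute; the remaining 38/143 takes 38/11 minutes.
Total = 6 + 38/11 = 104/11 minutes.

104/11 minutes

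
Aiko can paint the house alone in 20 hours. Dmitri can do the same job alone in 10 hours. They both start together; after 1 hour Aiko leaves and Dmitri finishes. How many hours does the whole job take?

19/2 hours

In the first 1 hour the combined rate is 3/20, so 3/20 of the job is done, leaving 17/20.
After Aiko leaves the rate is 1/10 per hour; the remaining 17/20 takes 17/2 hours.
Total = 1 + 17/2 = 19/2 hours.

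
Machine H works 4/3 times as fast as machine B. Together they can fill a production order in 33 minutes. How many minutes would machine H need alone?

Let machine B's rate be r; then machine H's rate is (4/3)r, so together (4/3 + 1)r = (7/3)r = 1/33.
Thus r = 1/77 per minute.
Machine B alone: 77 minutes; machine H alone: 231/4 minutes.

231/4 minutes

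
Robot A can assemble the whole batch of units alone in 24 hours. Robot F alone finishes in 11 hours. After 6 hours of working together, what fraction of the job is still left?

9/44

Combined rate: 1/24 + 1/11 = (11 + 24)/264 = 35/264 per hour.
In 6 hours they complete 6·35/264 = 35/44 of the job.
So 9/44 remains.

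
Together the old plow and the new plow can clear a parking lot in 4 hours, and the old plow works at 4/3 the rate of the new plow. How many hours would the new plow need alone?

28/3 hours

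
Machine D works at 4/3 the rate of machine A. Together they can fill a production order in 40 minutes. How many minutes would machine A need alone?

Let machine A's rate be r; then machine D's rate is (4/3)r, so together (4/3 + 1)r = (7/3)r = 1/40.
Thus r = 3/280 per minute.
Machine A alone: 280/3 minutes; machine D alone: 70 minutes.

280/3 minutes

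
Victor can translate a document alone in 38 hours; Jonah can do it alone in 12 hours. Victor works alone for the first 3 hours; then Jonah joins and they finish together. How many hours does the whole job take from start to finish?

In 3 hours Victor does 3/38 of the job, leaving 35/38.
Victor and Jonah together work at 25/228 per hour, so finishing takes 35/38 ÷ 25/228 = 42/5 hours.
Total time = 3 + 42/5 = 57/5 hours.

57/5 hours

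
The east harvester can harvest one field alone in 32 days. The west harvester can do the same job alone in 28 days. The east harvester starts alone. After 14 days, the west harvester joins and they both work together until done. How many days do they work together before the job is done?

42/5 days

In the first 14 days the east harvester alone does 14/32 = 7/16 of the job, leaving 9/16.
Once everyone is working, combined rate: 1/32 + 1/28 = (7 + 8)/224 = 15/224 per day.
Remaining 9/16 at 15/224 per day takes 42/5 days.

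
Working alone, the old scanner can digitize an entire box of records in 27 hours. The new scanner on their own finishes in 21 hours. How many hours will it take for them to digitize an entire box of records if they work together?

189/16 hours

With two workers the combined time is the product over the sum: 27·21/(27+21) = 567/48 = 189/16 hours.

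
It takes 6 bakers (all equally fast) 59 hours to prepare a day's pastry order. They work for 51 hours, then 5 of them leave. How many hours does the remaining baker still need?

48 hours

One baker does 1/354 of the job per hour.
After 51 hours with 6 bakers, 51/59 is done (8/59 left).
With 1 baker the rate is 1/354, so the rest takes 8/59 ÷ 1/354 = 48 hours.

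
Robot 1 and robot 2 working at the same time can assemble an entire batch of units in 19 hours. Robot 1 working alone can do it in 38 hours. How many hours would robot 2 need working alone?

38 hours

Combined rate is 1/19 per hour.
Known contribution: 1/38 per hour.
So robot 2's rate is 1/19 − 1/38 = 1/38, meaning 38 hours alone.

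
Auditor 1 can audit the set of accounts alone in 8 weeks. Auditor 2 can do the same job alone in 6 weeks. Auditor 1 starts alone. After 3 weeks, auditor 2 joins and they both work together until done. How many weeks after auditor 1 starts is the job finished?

36/7 weeks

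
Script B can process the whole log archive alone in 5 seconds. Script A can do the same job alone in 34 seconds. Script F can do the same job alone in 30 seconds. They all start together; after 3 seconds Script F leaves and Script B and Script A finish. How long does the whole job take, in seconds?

In the first 3 seconds the combined rate is 67/255, so 67/85 of the job is done, leaving 18/85.
After Script F leaves the rate is 39/170 per second; the remaining 18/85 takes 12/13 seconds.
Total = 3 + 12/13 = 51/13 seconds.

51/13 seconds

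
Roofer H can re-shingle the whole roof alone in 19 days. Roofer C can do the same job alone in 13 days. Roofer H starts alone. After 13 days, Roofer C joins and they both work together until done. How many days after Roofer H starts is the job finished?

In the first 13 days Roofer H alone does 13/19 of the job, leaving 6/19.
Once everyone is working, combined rate: 1/19 + 1/13 = (13 + 19)/247 = 32/247 per day.
Remaining 6/19 at 32/247 per day takes 39/16 days.
Total from the start = 13 + 39/16 = 247/16 days.

247/16 days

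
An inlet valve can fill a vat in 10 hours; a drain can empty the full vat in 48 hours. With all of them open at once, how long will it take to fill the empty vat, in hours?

240/19 hours

Net rate = 1/10 − 1/48 = (24 − 5)/240 = 19/240 per hour.
Filling time = 1 ÷ (19/240) = 240/19 hours.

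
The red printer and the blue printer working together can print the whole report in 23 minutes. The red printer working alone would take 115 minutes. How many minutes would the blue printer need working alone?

115/4 minutes

Combined rate is 1/23 per minute.
Known contribution: 1/115 per minute.
So the blue printer's rate is 1/23 − 1/115 = 4/115, meaning 115/4 minutes alone.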